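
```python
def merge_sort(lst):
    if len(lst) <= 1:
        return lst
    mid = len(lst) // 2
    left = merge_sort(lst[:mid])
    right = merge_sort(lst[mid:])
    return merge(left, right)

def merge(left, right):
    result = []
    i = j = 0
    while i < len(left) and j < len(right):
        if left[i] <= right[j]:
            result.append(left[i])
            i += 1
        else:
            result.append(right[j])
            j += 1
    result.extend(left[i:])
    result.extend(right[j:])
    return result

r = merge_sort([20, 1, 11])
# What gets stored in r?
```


merge_sort([20, 1, 11])
Split into [20] and [1, 11]
Left sorted: [20]
Right sorted: [1, 11]
Merge [20] and [1, 11]
= [1, 11, 20]


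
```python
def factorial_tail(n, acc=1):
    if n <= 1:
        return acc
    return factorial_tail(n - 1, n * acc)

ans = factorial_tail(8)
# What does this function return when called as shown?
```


factorial_tail(8, 1)
= factorial_tail(7, 8 * 1) = factorial_tail(7, 8)
= factorial_tail(6, 7 * 8) = factorial_tail(6, 56)
= factorial_tail(5, 6 * 56) = factorial_tail(5, 336)
= factorial_tail(4, 5 * 336) = factorial_tail(4, 1680)
= factorial_tail(3, 4 * 1680) = factorial_tail(3, 6720)
= factorial_tail(2, 3 * 6720) = factorial_tail(2, 20160)
= factorial_tail(1, 2 * 20160) = factorial_tail(1, 40320)
n <= 1, return acc = 40320


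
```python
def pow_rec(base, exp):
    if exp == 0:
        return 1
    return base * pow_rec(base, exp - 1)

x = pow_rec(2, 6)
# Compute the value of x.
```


pow_rec(2, 6)
= 2 * pow_rec(2, 5)
= 2 * 2 * pow_rec(2, 4)
= 2 * 2 * 2 * pow_rec(2, 3)
= 2 * 2 * 2 * 2 * pow_rec(2, 2)
= 2 * 2 * 2 * 2 * 2 * pow_rec(2, 1)
= 2 * 2 * 2 * 2 * 2 * 2 * pow_rec(2, 0)
= 2 * 2 * 2 * 2 * 2 * 2 * 1
= 64


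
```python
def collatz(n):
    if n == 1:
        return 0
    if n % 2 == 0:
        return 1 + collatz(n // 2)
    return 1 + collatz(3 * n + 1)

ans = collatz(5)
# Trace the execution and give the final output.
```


collatz(5)
5 is odd -> 3*5+1 = 16 -> collatz(16)
16 is even -> collatz(8)
8 is even -> collatz(4)
4 is even -> collatz(2)
2 is even -> collatz(1)
Reached 1 after 5 steps
= 5


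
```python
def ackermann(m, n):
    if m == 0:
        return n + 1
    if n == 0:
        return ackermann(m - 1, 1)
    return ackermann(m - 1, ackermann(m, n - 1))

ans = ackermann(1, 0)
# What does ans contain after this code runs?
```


ackermann(1, 0)
n == 0: return ackermann(0, 1)
= ackermann(0, 1) = 2
= 2


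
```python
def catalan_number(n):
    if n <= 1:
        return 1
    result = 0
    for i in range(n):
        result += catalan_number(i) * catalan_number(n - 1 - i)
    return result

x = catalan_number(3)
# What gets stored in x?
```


catalan_number(3)
= sum of catalan_number(i) * catalan_number(3-1-i) for i in 0..2
First compute sub-values bottom-up:
  catalan_number(0) = 1, catalan_number(1) = 1
  catalan_number(2) = 1*1 + 1*1 = 2
Now catalan_number(3):
  catalan_number(0)*catalan_number(2) = 1*2 = 2
  catalan_number(1)*catalan_number(1) = 1*1 = 1
  catalan_number(2)*catalan_number(0) = 2*1 = 2
= 2 + 1 + 2
= 5


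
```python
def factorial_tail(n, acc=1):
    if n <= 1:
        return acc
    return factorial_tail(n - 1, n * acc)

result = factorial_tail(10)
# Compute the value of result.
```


factorial_tail(10, 1)
= factorial_tail(9, 10 * 1) = factorial_tail(9, 10)
= factorial_tail(8, 9 * 10) = factorial_tail(8, 90)
= factorial_tail(7, 8 * 90) = factorial_tail(7, 720)
= factorial_tail(6, 7 * 720) = factorial_tail(6, 5040)
= factorial_tail(5, 6 * 5040) = factorial_tail(5, 30240)
= factorial_tail(4, 5 * 30240) = factorial_tail(4, 151200)
= factorial_tail(3, 4 * 151200) = factorial_tail(3, 604800)
= factorial_tail(2, 3 * 604800) = factorial_tail(2, 1814400)
= factorial_tail(1, 2 * 1814400) = factorial_tail(1, 3628800)
n <= 1, return acc = 3628800


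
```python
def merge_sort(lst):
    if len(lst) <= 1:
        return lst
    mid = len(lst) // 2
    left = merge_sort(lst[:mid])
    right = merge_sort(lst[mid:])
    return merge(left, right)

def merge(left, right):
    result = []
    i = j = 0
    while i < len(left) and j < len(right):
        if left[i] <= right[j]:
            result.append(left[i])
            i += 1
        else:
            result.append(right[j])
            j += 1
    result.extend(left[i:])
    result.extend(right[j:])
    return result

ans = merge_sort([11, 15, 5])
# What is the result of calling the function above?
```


merge_sort([11, 15, 5])
Split into [11] and [15, 5]
Left sorted: [11]
Right sorted: [5, 15]
Merge [11] and [5, 15]
= [5, 11, 15]


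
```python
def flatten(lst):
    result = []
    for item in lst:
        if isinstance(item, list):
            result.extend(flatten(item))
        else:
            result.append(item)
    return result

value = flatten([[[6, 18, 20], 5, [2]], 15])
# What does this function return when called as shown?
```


flatten([[[6, 18, 20], 5, [2]], 15])
Processing each element:
  [[6, 18, 20], 5, [2]] is a list -> flatten recursively -> [6, 18, 20, 5, 2]
  15 is not a list -> append 15
= [6, 18, 20, 5, 2, 15]


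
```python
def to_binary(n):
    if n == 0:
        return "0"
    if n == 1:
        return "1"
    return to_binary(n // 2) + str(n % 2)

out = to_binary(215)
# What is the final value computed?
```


to_binary(215)
= to_binary(107) + "1"
= to_binary(53) + "1" + "1"
= to_binary(26) + "1" + "1" + "1"
= to_binary(13) + "0" + "1" + "1" + "1"
= to_binary(6) + "1" + "0" + "1" + "1" + "1"
= to_binary(3) + "0" + "1" + "0" + "1" + "1" + "1"
= to_binary(1) + "1" + "0" + "1" + "0" + "1" + "1" + "1"
= "1" + "1" + "0" + "1" + "0" + "1" + "1" + "1"
= "11010111"


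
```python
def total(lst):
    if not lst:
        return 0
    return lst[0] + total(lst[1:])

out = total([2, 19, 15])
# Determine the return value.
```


total([2, 19, 15])
= 2 + total([19, 15])
= 2 + 19 + total([15])
= 2 + 19 + 15 + total([])
= 2 + 19 + 15 + 0
= 36


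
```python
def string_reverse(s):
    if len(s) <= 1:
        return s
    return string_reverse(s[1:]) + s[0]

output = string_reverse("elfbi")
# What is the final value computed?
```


string_reverse("elfbi")
= string_reverse("lfbi") + "e"
= string_reverse("fbi") + "l" + "e"
= string_reverse("bi") + "f" + "l" + "e"
= string_reverse("i") + "b" + "f" + "l" + "e"
= "i" + "b" + "f" + "l" + "e"
= "ibfle"


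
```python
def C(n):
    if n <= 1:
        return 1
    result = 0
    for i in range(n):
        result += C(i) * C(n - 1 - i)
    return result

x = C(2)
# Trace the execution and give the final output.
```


C(2)
= sum of C(i) * C(2-1-i) for i in 0..1
  C(0)*C(1) = 1*1 = 1
  C(1)*C(0) = 1*1 = 1
= 1 + 1
= 2


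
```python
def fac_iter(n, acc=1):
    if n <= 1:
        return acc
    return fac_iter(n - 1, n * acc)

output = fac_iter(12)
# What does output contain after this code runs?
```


fac_iter(12, 1)
= fac_iter(11, 12 * 1) = fac_iter(11, 12)
= fac_iter(10, 11 * 12) = fac_iter(10, 132)
= fac_iter(9, 10 * 132) = fac_iter(9, 1320)
= fac_iter(8, 9 * 1320) = fac_iter(8, 11880)
= fac_iter(7, 8 * 11880) = fac_iter(7, 95040)
= fac_iter(6, 7 * 95040) = fac_iter(6, 665280)
= fac_iter(5, 6 * 665280) = fac_iter(5, 3991680)
= fac_iter(4, 5 * 3991680) = fac_iter(4, 19958400)
= fac_iter(3, 4 * 19958400) = fac_iter(3, 79833600)
= fac_iter(2, 3 * 79833600) = fac_iter(2, 239500800)
= fac_iter(1, 2 * 239500800) = fac_iter(1, 479001600)
n <= 1, return acc = 479001600


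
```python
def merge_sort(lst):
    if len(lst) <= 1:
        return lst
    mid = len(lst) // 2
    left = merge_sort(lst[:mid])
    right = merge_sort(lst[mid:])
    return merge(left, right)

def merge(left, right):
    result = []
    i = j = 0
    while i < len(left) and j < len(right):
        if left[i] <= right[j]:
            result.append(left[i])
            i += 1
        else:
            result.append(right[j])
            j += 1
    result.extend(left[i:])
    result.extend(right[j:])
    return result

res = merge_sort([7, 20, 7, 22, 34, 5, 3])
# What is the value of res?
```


merge_sort([7, 20, 7, 22, 34, 5, 3])
Split into [7, 20, 7] and [22, 34, 5, 3]
Left sorted: [7, 7, 20]
Right sorted: [3, 5, 22, 34]
Merge [7, 7, 20] and [3, 5, 22, 34]
= [3, 5, 7, 7, 20, 22, 34]


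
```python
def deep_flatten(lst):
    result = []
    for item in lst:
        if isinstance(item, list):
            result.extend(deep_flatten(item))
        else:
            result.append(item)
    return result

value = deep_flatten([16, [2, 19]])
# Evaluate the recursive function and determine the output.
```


deep_flatten([16, [2, 19]])
Processing each element:
  16 is not a list -> append 16
  [2, 19] is a list -> deep_flatten recursively -> [2, 19]
= [16, 2, 19]


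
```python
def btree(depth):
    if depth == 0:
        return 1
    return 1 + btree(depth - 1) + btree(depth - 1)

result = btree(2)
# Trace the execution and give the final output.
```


btree(2)
= 1 + btree(1) + btree(1)
= 1 + 2 * btree(1)
btree(k) = 2^(k+1) - 1
btree(0) = 1
btree(1) = 3
btree(2) = 7
btree(2) = 2^3 - 1 = 7


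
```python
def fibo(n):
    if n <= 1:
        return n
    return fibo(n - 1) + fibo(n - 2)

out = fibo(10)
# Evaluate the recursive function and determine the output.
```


fibo(10)
= fibo(9) + fibo(8)
= (fibo(8) + fibo(7)) + fibo(8)
Computing bottom-up: fibo(0)=0, fibo(1)=1, fibo(2)=1, fibo(3)=2, fibo(4)=3, fibo(5)=5, fibo(6)=8, fibo(7)=13, fibo(8)=21, fibo(9)=34, fibo(10)=55
= 55


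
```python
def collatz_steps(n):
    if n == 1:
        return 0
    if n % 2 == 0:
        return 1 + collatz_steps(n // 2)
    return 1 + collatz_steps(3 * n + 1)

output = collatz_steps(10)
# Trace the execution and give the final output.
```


collatz_steps(10)
10 is even -> collatz_steps(5)
5 is odd -> 3*5+1 = 16 -> collatz_steps(16)
16 is even -> collatz_steps(8)
8 is even -> collatz_steps(4)
4 is even -> collatz_steps(2)
2 is even -> collatz_steps(1)
Reached 1 after 6 steps
= 6


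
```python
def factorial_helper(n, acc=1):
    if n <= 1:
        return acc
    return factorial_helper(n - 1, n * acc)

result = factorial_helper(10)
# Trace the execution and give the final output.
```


factorial_helper(10, 1)
= factorial_helper(9, 10 * 1) = factorial_helper(9, 10)
= factorial_helper(8, 9 * 10) = factorial_helper(8, 90)
= factorial_helper(7, 8 * 90) = factorial_helper(7, 720)
= factorial_helper(6, 7 * 720) = factorial_helper(6, 5040)
= factorial_helper(5, 6 * 5040) = factorial_helper(5, 30240)
= factorial_helper(4, 5 * 30240) = factorial_helper(4, 151200)
= factorial_helper(3, 4 * 151200) = factorial_helper(3, 604800)
= factorial_helper(2, 3 * 604800) = factorial_helper(2, 1814400)
= factorial_helper(1, 2 * 1814400) = factorial_helper(1, 3628800)
n <= 1, return acc = 3628800


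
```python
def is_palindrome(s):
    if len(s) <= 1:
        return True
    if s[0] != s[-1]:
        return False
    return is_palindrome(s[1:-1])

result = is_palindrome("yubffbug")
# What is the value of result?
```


is_palindrome("yubffbug")
"yubffbug": s[0]='y' != s[-1]='g' -> False
= False


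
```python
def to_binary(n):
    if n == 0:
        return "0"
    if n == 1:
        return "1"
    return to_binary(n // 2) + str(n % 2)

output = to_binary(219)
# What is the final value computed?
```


to_binary(219)
= to_binary(109) + "1"
= to_binary(54) + "1" + "1"
= to_binary(27) + "0" + "1" + "1"
= to_binary(13) + "1" + "0" + "1" + "1"
= to_binary(6) + "1" + "1" + "0" + "1" + "1"
= to_binary(3) + "0" + "1" + "1" + "0" + "1" + "1"
= to_binary(1) + "1" + "0" + "1" + "1" + "0" + "1" + "1"
= "1" + "1" + "0" + "1" + "1" + "0" + "1" + "1"
= "11011011"


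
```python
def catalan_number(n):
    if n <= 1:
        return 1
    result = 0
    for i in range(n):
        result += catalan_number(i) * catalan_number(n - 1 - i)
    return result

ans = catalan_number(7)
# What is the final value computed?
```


catalan_number(7)
= sum of catalan_number(i) * catalan_number(7-1-i) for i in 0..6
First compute sub-values bottom-up:
  catalan_number(0) = 1, catalan_number(1) = 1
  catalan_number(2) = 1*1 + 1*1 = 2
  catalan_number(3) = 1*2 + 1*1 + 2*1 = 5
  catalan_number(4) = 1*5 + 1*2 + 2*1 + 5*1 = 14
  catalan_number(5) = 1*14 + 1*5 + 2*2 + 5*1 + 14*1 = 42
  catalan_number(6) = 1*42 + 1*14 + 2*5 + 5*2 + 14*1 + 42*1 = 132
Now catalan_number(7):
  catalan_number(0)*catalan_number(6) = 1*132 = 132
  catalan_number(1)*catalan_number(5) = 1*42 = 42
  catalan_number(2)*catalan_number(4) = 2*14 = 28
  catalan_number(3)*catalan_number(3) = 5*5 = 25
  catalan_number(4)*catalan_number(2) = 14*2 = 28
  catalan_number(5)*catalan_number(1) = 42*1 = 42
  catalan_number(6)*catalan_number(0) = 132*1 = 132
= 132 + 42 + 28 + 25 + 28 + 42 + 132
= 429


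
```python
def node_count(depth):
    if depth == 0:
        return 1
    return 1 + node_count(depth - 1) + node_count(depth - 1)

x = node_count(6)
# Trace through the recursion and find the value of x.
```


node_count(6)
= 1 + node_count(5) + node_count(5)
= 1 + 2 * node_count(5)
node_count(k) = 2^(k+1) - 1
node_count(0) = 1
node_count(1) = 3
node_count(2) = 7
node_count(3) = 15
node_count(4) = 31
node_count(6) = 2^7 - 1 = 127


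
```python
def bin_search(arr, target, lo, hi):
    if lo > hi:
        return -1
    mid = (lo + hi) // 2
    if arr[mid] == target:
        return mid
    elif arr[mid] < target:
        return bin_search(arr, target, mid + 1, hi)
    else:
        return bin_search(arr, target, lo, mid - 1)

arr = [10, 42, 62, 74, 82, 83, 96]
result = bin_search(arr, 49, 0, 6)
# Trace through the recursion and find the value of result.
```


bin_search(arr, 49, 0, 6)
lo=0, hi=6, mid=3, arr[mid]=74
74 > 49, search left half
lo=0, hi=2, mid=1, arr[mid]=42
42 < 49, search right half
lo=2, hi=2, mid=2, arr[mid]=62
62 > 49, search left half
lo > hi, target not found, return -1
= -1


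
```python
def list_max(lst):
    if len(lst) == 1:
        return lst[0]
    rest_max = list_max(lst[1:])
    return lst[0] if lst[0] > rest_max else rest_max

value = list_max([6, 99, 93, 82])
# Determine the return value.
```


list_max([6, 99, 93, 82])
= compare 6 with list_max([99, 93, 82])
= compare 99 with list_max([93, 82])
= compare 93 with list_max([82])
Base: list_max([82]) = 82
compare 93 with 82: max = 93
compare 99 with 93: max = 99
compare 6 with 99: max = 99
= 99


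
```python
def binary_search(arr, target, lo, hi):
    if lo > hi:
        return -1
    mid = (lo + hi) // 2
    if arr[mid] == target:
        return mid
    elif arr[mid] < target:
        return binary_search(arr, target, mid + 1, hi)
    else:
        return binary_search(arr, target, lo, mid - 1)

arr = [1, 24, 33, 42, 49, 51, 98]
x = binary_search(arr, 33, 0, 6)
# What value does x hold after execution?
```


binary_search(arr, 33, 0, 6)
lo=0, hi=6, mid=3, arr[mid]=42
42 > 33, search left half
lo=0, hi=2, mid=1, arr[mid]=24
24 < 33, search right half
lo=2, hi=2, mid=2, arr[mid]=33
arr[2] == 33, found at index 2
= 2


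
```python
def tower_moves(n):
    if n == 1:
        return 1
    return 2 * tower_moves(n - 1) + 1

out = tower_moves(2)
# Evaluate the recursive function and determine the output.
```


tower_moves(2)
= 2 * tower_moves(1) + 1
Now compute bottom-up:
tower_moves(1) = 1
tower_moves(2) = 2 * 1 + 1 = 3
= 3


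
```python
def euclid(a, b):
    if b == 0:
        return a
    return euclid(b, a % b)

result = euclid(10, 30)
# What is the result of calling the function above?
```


euclid(10, 30)
= euclid(30, 10 % 30) = euclid(30, 10)
= euclid(10, 30 % 10) = euclid(10, 0)
b == 0, return a = 10


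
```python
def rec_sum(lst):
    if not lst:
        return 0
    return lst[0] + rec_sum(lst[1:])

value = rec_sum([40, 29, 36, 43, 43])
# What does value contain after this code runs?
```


rec_sum([40, 29, 36, 43, 43])
= 40 + rec_sum([29, 36, 43, 43])
= 40 + 29 + rec_sum([36, 43, 43])
= 40 + 29 + 36 + rec_sum([43, 43])
= 40 + 29 + 36 + 43 + rec_sum([43])
= 40 + 29 + 36 + 43 + 43 + rec_sum([])
= 40 + 29 + 36 + 43 + 43 + 0
= 191


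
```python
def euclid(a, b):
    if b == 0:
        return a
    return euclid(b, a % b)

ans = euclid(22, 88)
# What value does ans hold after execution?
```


euclid(22, 88)
= euclid(88, 22 % 88) = euclid(88, 22)
= euclid(22, 88 % 22) = euclid(22, 0)
b == 0, return a = 22


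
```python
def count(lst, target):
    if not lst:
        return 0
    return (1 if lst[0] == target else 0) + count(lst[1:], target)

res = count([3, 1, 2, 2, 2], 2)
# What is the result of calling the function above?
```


count([3, 1, 2, 2, 2], 2)
lst[0]=3 != 2: 0 + count([1, 2, 2, 2], 2)
lst[0]=1 != 2: 0 + count([2, 2, 2], 2)
lst[0]=2 == 2: 1 + count([2, 2], 2)
lst[0]=2 == 2: 1 + count([2], 2)
lst[0]=2 == 2: 1 + count([], 2)
= 3


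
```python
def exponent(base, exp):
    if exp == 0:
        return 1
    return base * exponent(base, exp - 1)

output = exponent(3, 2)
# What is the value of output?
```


exponent(3, 2)
= 3 * exponent(3, 1)
= 3 * 3 * exponent(3, 0)
= 3 * 3 * 1
= 9


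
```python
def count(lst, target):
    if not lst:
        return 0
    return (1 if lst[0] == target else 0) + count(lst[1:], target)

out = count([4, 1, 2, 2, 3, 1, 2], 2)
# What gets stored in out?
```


count([4, 1, 2, 2, 3, 1, 2], 2)
lst[0]=4 != 2: 0 + count([1, 2, 2, 3, 1, 2], 2)
lst[0]=1 != 2: 0 + count([2, 2, 3, 1, 2], 2)
lst[0]=2 == 2: 1 + count([2, 3, 1, 2], 2)
lst[0]=2 == 2: 1 + count([3, 1, 2], 2)
lst[0]=3 != 2: 0 + count([1, 2], 2)
lst[0]=1 != 2: 0 + count([2], 2)
lst[0]=2 == 2: 1 + count([], 2)
= 3


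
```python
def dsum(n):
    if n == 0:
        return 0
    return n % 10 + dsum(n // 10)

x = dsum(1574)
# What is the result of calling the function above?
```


dsum(1574)
= 4 + dsum(157)
= 4 + 7 + dsum(15)
= 4 + 7 + 5 + dsum(1)
= 4 + 7 + 5 + 1 + dsum(0)
= 4 + 7 + 5 + 1 + 0
= 17


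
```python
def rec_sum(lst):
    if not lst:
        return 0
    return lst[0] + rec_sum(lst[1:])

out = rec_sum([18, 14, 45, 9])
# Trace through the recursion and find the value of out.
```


rec_sum([18, 14, 45, 9])
= 18 + rec_sum([14, 45, 9])
= 18 + 14 + rec_sum([45, 9])
= 18 + 14 + 45 + rec_sum([9])
= 18 + 14 + 45 + 9 + rec_sum([])
= 18 + 14 + 45 + 9 + 0
= 86


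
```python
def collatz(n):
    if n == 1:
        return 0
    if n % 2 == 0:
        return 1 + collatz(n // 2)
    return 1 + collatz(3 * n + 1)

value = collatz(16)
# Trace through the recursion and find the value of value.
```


collatz(16)
16 is even -> collatz(8)
8 is even -> collatz(4)
4 is even -> collatz(2)
2 is even -> collatz(1)
Reached 1 after 4 steps
= 4


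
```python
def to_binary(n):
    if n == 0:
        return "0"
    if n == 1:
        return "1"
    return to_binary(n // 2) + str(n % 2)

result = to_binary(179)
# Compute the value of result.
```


to_binary(179)
= to_binary(89) + "1"
= to_binary(44) + "1" + "1"
= to_binary(22) + "0" + "1" + "1"
= to_binary(11) + "0" + "0" + "1" + "1"
= to_binary(5) + "1" + "0" + "0" + "1" + "1"
= to_binary(2) + "1" + "1" + "0" + "0" + "1" + "1"
= to_binary(1) + "0" + "1" + "1" + "0" + "0" + "1" + "1"
= "1" + "0" + "1" + "1" + "0" + "0" + "1" + "1"
= "10110011"


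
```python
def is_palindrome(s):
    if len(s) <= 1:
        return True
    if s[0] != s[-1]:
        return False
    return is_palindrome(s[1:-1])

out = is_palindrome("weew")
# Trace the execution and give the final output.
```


is_palindrome("weew")
"weew": s[0]='w' == s[-1]='w' -> is_palindrome("ee")
"ee": s[0]='e' == s[-1]='e' -> is_palindrome("")
"": len <= 1 -> True
= True


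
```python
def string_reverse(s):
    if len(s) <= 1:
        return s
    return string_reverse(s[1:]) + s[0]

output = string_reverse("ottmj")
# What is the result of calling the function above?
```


string_reverse("ottmj")
= string_reverse("ttmj") + "o"
= string_reverse("tmj") + "t" + "o"
= string_reverse("mj") + "t" + "t" + "o"
= string_reverse("j") + "m" + "t" + "t" + "o"
= "j" + "m" + "t" + "t" + "o"
= "jmtto"


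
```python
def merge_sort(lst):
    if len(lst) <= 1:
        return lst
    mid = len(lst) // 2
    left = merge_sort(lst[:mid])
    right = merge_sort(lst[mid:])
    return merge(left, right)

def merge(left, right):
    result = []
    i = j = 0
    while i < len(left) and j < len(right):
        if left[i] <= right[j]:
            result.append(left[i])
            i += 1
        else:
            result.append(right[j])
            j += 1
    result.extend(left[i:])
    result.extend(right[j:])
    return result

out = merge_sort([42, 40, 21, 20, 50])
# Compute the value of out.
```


merge_sort([42, 40, 21, 20, 50])
Split into [42, 40] and [21, 20, 50]
Left sorted: [40, 42]
Right sorted: [20, 21, 50]
Merge [40, 42] and [20, 21, 50]
= [20, 21, 40, 42, 50]


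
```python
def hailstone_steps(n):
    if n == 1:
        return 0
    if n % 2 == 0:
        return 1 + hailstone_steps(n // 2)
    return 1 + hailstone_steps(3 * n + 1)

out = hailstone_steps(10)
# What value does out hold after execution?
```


hailstone_steps(10)
10 is even -> hailstone_steps(5)
5 is odd -> 3*5+1 = 16 -> hailstone_steps(16)
16 is even -> hailstone_steps(8)
8 is even -> hailstone_steps(4)
4 is even -> hailstone_steps(2)
2 is even -> hailstone_steps(1)
Reached 1 after 6 steps
= 6


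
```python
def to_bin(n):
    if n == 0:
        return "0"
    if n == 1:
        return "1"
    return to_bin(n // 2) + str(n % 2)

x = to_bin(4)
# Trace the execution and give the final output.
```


to_bin(4)
= to_bin(2) + "0"
= to_bin(1) + "0" + "0"
= "1" + "0" + "0"
= "100"


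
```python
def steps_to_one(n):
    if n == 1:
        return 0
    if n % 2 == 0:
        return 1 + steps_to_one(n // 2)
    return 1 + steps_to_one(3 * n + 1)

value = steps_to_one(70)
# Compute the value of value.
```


steps_to_one(70)
70 is even -> steps_to_one(35)
35 is odd -> 3*35+1 = 106 -> steps_to_one(106)
106 is even -> steps_to_one(53)
53 is odd -> 3*53+1 = 160 -> steps_to_one(160)
160 is even -> steps_to_one(80)
80 is even -> steps_to_one(40)
40 is even -> steps_to_one(20)
20 is even -> steps_to_one(10)
10 is even -> steps_to_one(5)
5 is odd -> 3*5+1 = 16 -> steps_to_one(16)
16 is even -> steps_to_one(8)
8 is even -> steps_to_one(4)
4 is even -> steps_to_one(2)
2 is even -> steps_to_one(1)
Reached 1 after 14 steps
= 14


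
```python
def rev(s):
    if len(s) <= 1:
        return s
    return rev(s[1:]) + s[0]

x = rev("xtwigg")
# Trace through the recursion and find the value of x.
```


rev("xtwigg")
= rev("twigg") + "x"
= rev("wigg") + "t" + "x"
= rev("igg") + "w" + "t" + "x"
= rev("gg") + "i" + "w" + "t" + "x"
= rev("g") + "g" + "i" + "w" + "t" + "x"
= "g" + "g" + "i" + "w" + "t" + "x"
= "ggiwtx"


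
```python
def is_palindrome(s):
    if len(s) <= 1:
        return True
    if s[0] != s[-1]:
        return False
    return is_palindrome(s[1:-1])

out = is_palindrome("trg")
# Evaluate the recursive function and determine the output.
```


is_palindrome("trg")
"trg": s[0]='t' != s[-1]='g' -> False
= False


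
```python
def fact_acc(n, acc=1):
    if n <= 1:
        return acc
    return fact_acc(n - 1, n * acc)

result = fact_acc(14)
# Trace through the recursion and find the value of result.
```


fact_acc(14, 1)
= fact_acc(13, 14 * 1) = fact_acc(13, 14)
= fact_acc(12, 13 * 14) = fact_acc(12, 182)
= fact_acc(11, 12 * 182) = fact_acc(11, 2184)
= fact_acc(10, 11 * 2184) = fact_acc(10, 24024)
= fact_acc(9, 10 * 24024) = fact_acc(9, 240240)
= fact_acc(8, 9 * 240240) = fact_acc(8, 2162160)
= fact_acc(7, 8 * 2162160) = fact_acc(7, 17297280)
= fact_acc(6, 7 * 17297280) = fact_acc(6, 121080960)
= fact_acc(5, 6 * 121080960) = fact_acc(5, 726485760)
= fact_acc(4, 5 * 726485760) = fact_acc(4, 3632428800)
= fact_acc(3, 4 * 3632428800) = fact_acc(3, 14529715200)
= fact_acc(2, 3 * 14529715200) = fact_acc(2, 43589145600)
= fact_acc(1, 2 * 43589145600) = fact_acc(1, 87178291200)
n <= 1, return acc = 87178291200


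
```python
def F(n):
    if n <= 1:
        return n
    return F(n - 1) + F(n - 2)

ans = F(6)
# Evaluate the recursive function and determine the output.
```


F(6)
= F(5) + F(4)
= (F(4) + F(3)) + F(4)
Computing bottom-up: F(0)=0, F(1)=1, F(2)=1, F(3)=2, F(4)=3, F(5)=5, F(6)=8
= 8


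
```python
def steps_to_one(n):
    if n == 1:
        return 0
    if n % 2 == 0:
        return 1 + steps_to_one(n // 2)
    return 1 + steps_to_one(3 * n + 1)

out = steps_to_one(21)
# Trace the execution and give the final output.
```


steps_to_one(21)
21 is odd -> 3*21+1 = 64 -> steps_to_one(64)
64 is even -> steps_to_one(32)
32 is even -> steps_to_one(16)
16 is even -> steps_to_one(8)
8 is even -> steps_to_one(4)
4 is even -> steps_to_one(2)
2 is even -> steps_to_one(1)
Reached 1 after 7 steps
= 7


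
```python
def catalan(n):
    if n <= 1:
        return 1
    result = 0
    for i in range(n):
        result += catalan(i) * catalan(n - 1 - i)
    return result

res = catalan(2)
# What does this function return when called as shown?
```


catalan(2)
= sum of catalan(i) * catalan(2-1-i) for i in 0..1
  catalan(0)*catalan(1) = 1*1 = 1
  catalan(1)*catalan(0) = 1*1 = 1
= 1 + 1
= 2


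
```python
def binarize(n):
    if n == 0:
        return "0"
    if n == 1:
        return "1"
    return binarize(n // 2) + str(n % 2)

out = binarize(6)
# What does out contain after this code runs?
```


binarize(6)
= binarize(3) + "0"
= binarize(1) + "1" + "0"
= "1" + "1" + "0"
= "110"


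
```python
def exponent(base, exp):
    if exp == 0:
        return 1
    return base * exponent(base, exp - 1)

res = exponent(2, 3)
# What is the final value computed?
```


exponent(2, 3)
= 2 * exponent(2, 2)
= 2 * 2 * exponent(2, 1)
= 2 * 2 * 2 * exponent(2, 0)
= 2 * 2 * 2 * 1
= 8


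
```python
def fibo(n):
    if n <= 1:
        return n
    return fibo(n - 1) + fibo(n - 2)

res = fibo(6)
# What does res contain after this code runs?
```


fibo(6)
= fibo(5) + fibo(4)
= (fibo(4) + fibo(3)) + fibo(4)
Computing bottom-up: fibo(0)=0, fibo(1)=1, fibo(2)=1, fibo(3)=2, fibo(4)=3, fibo(5)=5, fibo(6)=8
= 8


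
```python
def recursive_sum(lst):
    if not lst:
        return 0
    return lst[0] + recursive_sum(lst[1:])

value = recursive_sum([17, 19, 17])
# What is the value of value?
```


recursive_sum([17, 19, 17])
= 17 + recursive_sum([19, 17])
= 17 + 19 + recursive_sum([17])
= 17 + 19 + 17 + recursive_sum([])
= 17 + 19 + 17 + 0
= 53


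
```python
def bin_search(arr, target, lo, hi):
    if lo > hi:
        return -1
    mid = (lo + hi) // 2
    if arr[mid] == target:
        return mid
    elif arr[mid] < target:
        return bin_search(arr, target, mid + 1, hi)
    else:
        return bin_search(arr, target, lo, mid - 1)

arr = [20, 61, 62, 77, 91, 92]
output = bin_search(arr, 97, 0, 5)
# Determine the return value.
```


bin_search(arr, 97, 0, 5)
lo=0, hi=5, mid=2, arr[mid]=62
62 < 97, search right half
lo=3, hi=5, mid=4, arr[mid]=91
91 < 97, search right half
lo=5, hi=5, mid=5, arr[mid]=92
92 < 97, search right half
lo > hi, target not found, return -1
= -1


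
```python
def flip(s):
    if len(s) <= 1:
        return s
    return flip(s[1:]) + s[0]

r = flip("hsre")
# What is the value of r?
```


flip("hsre")
= flip("sre") + "h"
= flip("re") + "s" + "h"
= flip("e") + "r" + "s" + "h"
= "e" + "r" + "s" + "h"
= "ersh"


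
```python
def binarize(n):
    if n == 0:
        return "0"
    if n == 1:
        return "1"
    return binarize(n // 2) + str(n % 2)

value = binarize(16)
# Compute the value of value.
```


binarize(16)
= binarize(8) + "0"
= binarize(4) + "0" + "0"
= binarize(2) + "0" + "0" + "0"
= binarize(1) + "0" + "0" + "0" + "0"
= "1" + "0" + "0" + "0" + "0"
= "10000"


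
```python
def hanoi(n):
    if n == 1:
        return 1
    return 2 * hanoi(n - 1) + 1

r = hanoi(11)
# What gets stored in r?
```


hanoi(11)
= 2 * hanoi(10) + 1
= 2 * (2 * hanoi(9) + 1) + 1
= 2 * (2 * (2 * hanoi(8) + 1) + 1) + 1
= 2 * (2 * (2 * (2 * hanoi(7) + 1) + 1) + 1) + 1
= 2 * (2 * (2 * (2 * (2 * hanoi(6) + 1) + 1) + 1) + 1) + 1
= 2 * (2 * (2 * (2 * (2 * (2 * hanoi(5) + 1) + 1) + 1) + 1) + 1) + 1
= 2 * (2 * (2 * (2 * (2 * (2 * (2 * hanoi(4) + 1) + 1) + 1) + 1) + 1) + 1) + 1
= 2 * (2 * (2 * (2 * (2 * (2 * (2 * (2 * hanoi(3) + 1) + 1) + 1) + 1) + 1) + 1) + 1) + 1
= 2 * (2 * (2 * (2 * (2 * (2 * (2 * (2 * (2 * hanoi(2) + 1) + 1) + 1) + 1) + 1) + 1) + 1) + 1) + 1
= 2 * (2 * (2 * (2 * (2 * (2 * (2 * (2 * (2 * (2 * hanoi(1) + 1) + 1) + 1) + 1) + 1) + 1) + 1) + 1) + 1) + 1
Now compute bottom-up:
hanoi(1) = 1
hanoi(2) = 2 * 1 + 1 = 3
hanoi(3) = 2 * 3 + 1 = 7
hanoi(4) = 2 * 7 + 1 = 15
hanoi(5) = 2 * 15 + 1 = 31
hanoi(6) = 2 * 31 + 1 = 63
hanoi(7) = 2 * 63 + 1 = 127
hanoi(8) = 2 * 127 + 1 = 255
hanoi(9) = 2 * 255 + 1 = 511
hanoi(10) = 2 * 511 + 1 = 1023
hanoi(11) = 2 * 1023 + 1 = 2047
= 2047


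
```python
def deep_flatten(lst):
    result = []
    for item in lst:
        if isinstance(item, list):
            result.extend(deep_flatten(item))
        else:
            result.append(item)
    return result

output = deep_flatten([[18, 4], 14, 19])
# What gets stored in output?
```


deep_flatten([[18, 4], 14, 19])
Processing each element:
  [18, 4] is a list -> deep_flatten recursively -> [18, 4]
  14 is not a list -> append 14
  19 is not a list -> append 19
= [18, 4, 14, 19]


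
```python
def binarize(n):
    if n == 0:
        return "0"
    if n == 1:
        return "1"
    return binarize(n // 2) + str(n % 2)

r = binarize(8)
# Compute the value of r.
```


binarize(8)
= binarize(4) + "0"
= binarize(2) + "0" + "0"
= binarize(1) + "0" + "0" + "0"
= "1" + "0" + "0" + "0"
= "1000"


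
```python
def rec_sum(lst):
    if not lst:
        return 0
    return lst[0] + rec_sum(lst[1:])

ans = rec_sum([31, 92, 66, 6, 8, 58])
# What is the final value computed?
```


rec_sum([31, 92, 66, 6, 8, 58])
= 31 + rec_sum([92, 66, 6, 8, 58])
= 31 + 92 + rec_sum([66, 6, 8, 58])
= 31 + 92 + 66 + rec_sum([6, 8, 58])
= 31 + 92 + 66 + 6 + rec_sum([8, 58])
= 31 + 92 + 66 + 6 + 8 + rec_sum([58])
= 31 + 92 + 66 + 6 + 8 + 58 + rec_sum([])
= 31 + 92 + 66 + 6 + 8 + 58 + 0
= 261


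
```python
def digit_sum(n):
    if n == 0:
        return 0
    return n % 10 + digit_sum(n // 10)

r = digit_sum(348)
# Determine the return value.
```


digit_sum(348)
= 8 + digit_sum(34)
= 8 + 4 + digit_sum(3)
= 8 + 4 + 3 + digit_sum(0)
= 8 + 4 + 3 + 0
= 15


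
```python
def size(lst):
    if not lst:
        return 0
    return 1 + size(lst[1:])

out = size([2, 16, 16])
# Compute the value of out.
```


size([2, 16, 16])
= 1 + size([16, 16])
= 1 + 1 + size([16])
= 1 + 1 + 1 + size([])
= 1 + 1 + 1 + 0
= 3


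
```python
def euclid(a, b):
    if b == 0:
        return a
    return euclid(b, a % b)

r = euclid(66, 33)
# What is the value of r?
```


euclid(66, 33)
= euclid(33, 66 % 33) = euclid(33, 0)
b == 0, return a = 33


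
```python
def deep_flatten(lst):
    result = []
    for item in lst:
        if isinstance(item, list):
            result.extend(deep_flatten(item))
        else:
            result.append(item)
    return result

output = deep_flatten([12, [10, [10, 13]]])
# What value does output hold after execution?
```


deep_flatten([12, [10, [10, 13]]])
Processing each element:
  12 is not a list -> append 12
  [10, [10, 13]] is a list -> deep_flatten recursively -> [10, 10, 13]
= [12, 10, 10, 13]


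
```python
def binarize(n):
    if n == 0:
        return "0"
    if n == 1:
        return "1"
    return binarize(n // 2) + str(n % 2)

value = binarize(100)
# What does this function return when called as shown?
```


binarize(100)
= binarize(50) + "0"
= binarize(25) + "0" + "0"
= binarize(12) + "1" + "0" + "0"
= binarize(6) + "0" + "1" + "0" + "0"
= binarize(3) + "0" + "0" + "1" + "0" + "0"
= binarize(1) + "1" + "0" + "0" + "1" + "0" + "0"
= "1" + "1" + "0" + "0" + "1" + "0" + "0"
= "1100100"


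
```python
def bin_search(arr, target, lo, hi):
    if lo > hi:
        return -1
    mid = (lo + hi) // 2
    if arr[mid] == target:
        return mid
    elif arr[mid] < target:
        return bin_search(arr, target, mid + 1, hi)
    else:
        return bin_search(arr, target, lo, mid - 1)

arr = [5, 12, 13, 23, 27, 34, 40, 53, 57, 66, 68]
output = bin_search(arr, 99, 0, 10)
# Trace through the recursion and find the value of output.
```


bin_search(arr, 99, 0, 10)
lo=0, hi=10, mid=5, arr[mid]=34
34 < 99, search right half
lo=6, hi=10, mid=8, arr[mid]=57
57 < 99, search right half
lo=9, hi=10, mid=9, arr[mid]=66
66 < 99, search right half
lo=10, hi=10, mid=10, arr[mid]=68
68 < 99, search right half
lo > hi, target not found, return -1
= -1


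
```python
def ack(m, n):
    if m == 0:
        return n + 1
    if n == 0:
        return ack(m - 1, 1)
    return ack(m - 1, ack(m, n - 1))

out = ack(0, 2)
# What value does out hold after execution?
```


ack(0, 2)
m == 0: return 2 + 1 = 3
= 3


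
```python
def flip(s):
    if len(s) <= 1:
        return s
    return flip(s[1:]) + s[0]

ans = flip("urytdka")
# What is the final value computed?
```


flip("urytdka")
= flip("rytdka") + "u"
= flip("ytdka") + "r" + "u"
= flip("tdka") + "y" + "r" + "u"
= flip("dka") + "t" + "y" + "r" + "u"
= flip("ka") + "d" + "t" + "y" + "r" + "u"
= flip("a") + "k" + "d" + "t" + "y" + "r" + "u"
= "a" + "k" + "d" + "t" + "y" + "r" + "u"
= "akdtyru"


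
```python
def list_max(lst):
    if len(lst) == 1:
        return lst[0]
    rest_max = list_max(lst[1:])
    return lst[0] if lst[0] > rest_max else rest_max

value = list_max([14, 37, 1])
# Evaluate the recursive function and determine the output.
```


list_max([14, 37, 1])
= compare 14 with list_max([37, 1])
= compare 37 with list_max([1])
Base: list_max([1]) = 1
compare 37 with 1: max = 37
compare 14 with 37: max = 37
= 37


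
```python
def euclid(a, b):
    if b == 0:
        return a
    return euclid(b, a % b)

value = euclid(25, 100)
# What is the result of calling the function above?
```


euclid(25, 100)
= euclid(100, 25 % 100) = euclid(100, 25)
= euclid(25, 100 % 25) = euclid(25, 0)
b == 0, return a = 25


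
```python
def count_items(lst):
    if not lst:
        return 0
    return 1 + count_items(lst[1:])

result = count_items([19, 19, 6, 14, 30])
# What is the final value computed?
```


count_items([19, 19, 6, 14, 30])
= 1 + count_items([19, 6, 14, 30])
= 1 + 1 + count_items([6, 14, 30])
= 1 + 1 + 1 + count_items([14, 30])
= 1 + 1 + 1 + 1 + count_items([30])
= 1 + 1 + 1 + 1 + 1 + count_items([])
= 1 + 1 + 1 + 1 + 1 + 0
= 5


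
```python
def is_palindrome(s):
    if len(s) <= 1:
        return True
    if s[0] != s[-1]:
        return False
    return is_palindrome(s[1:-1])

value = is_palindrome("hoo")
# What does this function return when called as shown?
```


is_palindrome("hoo")
"hoo": s[0]='h' != s[-1]='o' -> False
= False


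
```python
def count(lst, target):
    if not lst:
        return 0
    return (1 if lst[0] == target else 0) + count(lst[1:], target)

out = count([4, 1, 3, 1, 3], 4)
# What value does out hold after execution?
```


count([4, 1, 3, 1, 3], 4)
lst[0]=4 == 4: 1 + count([1, 3, 1, 3], 4)
lst[0]=1 != 4: 0 + count([3, 1, 3], 4)
lst[0]=3 != 4: 0 + count([1, 3], 4)
lst[0]=1 != 4: 0 + count([3], 4)
lst[0]=3 != 4: 0 + count([], 4)
= 1


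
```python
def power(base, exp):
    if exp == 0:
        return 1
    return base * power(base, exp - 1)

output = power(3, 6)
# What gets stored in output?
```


power(3, 6)
= 3 * power(3, 5)
= 3 * 3 * power(3, 4)
= 3 * 3 * 3 * power(3, 3)
= 3 * 3 * 3 * 3 * power(3, 2)
= 3 * 3 * 3 * 3 * 3 * power(3, 1)
= 3 * 3 * 3 * 3 * 3 * 3 * power(3, 0)
= 3 * 3 * 3 * 3 * 3 * 3 * 1
= 729


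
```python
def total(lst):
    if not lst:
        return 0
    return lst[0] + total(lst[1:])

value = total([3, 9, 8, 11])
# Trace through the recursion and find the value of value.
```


total([3, 9, 8, 11])
= 3 + total([9, 8, 11])
= 3 + 9 + total([8, 11])
= 3 + 9 + 8 + total([11])
= 3 + 9 + 8 + 11 + total([])
= 3 + 9 + 8 + 11 + 0
= 31


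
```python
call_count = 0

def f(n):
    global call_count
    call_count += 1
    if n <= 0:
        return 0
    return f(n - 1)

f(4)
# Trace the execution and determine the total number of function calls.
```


f(4) calls f(3) calls ... calls f(0)
Total calls: 4 + 1 (for base case) = 5


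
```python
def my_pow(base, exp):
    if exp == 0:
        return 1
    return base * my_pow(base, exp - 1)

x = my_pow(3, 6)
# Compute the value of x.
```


my_pow(3, 6)
= 3 * my_pow(3, 5)
= 3 * 3 * my_pow(3, 4)
= 3 * 3 * 3 * my_pow(3, 3)
= 3 * 3 * 3 * 3 * my_pow(3, 2)
= 3 * 3 * 3 * 3 * 3 * my_pow(3, 1)
= 3 * 3 * 3 * 3 * 3 * 3 * my_pow(3, 0)
= 3 * 3 * 3 * 3 * 3 * 3 * 1
= 729


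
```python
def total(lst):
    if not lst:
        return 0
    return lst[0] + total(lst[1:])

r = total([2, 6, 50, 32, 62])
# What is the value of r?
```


total([2, 6, 50, 32, 62])
= 2 + total([6, 50, 32, 62])
= 2 + 6 + total([50, 32, 62])
= 2 + 6 + 50 + total([32, 62])
= 2 + 6 + 50 + 32 + total([62])
= 2 + 6 + 50 + 32 + 62 + total([])
= 2 + 6 + 50 + 32 + 62 + 0
= 152


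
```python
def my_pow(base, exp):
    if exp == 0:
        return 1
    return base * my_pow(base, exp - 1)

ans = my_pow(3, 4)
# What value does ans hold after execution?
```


my_pow(3, 4)
= 3 * my_pow(3, 3)
= 3 * 3 * my_pow(3, 2)
= 3 * 3 * 3 * my_pow(3, 1)
= 3 * 3 * 3 * 3 * my_pow(3, 0)
= 3 * 3 * 3 * 3 * 1
= 81


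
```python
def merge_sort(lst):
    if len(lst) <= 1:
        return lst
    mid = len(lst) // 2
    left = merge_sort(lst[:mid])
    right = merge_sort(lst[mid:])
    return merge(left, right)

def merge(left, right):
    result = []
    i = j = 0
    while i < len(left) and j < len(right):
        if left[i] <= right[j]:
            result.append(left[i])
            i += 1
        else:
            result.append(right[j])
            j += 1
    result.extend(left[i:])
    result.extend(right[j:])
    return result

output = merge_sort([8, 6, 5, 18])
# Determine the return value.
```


merge_sort([8, 6, 5, 18])
Split into [8, 6] and [5, 18]
Left sorted: [6, 8]
Right sorted: [5, 18]
Merge [6, 8] and [5, 18]
= [5, 6, 8, 18]


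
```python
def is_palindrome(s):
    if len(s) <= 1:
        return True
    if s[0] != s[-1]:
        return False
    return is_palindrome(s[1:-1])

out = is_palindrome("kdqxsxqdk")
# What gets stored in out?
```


is_palindrome("kdqxsxqdk")
"kdqxsxqdk": s[0]='k' == s[-1]='k' -> is_palindrome("dqxsxqd")
"dqxsxqd": s[0]='d' == s[-1]='d' -> is_palindrome("qxsxq")
"qxsxq": s[0]='q' == s[-1]='q' -> is_palindrome("xsx")
"xsx": s[0]='x' == s[-1]='x' -> is_palindrome("s")
"s": len <= 1 -> True
= True


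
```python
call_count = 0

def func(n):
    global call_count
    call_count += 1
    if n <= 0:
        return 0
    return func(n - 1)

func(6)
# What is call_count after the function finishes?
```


func(6) calls func(5) calls ... calls func(0)
Total calls: 6 + 1 (for base case) = 7


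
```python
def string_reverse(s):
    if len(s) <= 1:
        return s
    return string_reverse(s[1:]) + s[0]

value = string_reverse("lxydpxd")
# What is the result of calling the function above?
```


string_reverse("lxydpxd")
= string_reverse("xydpxd") + "l"
= string_reverse("ydpxd") + "x" + "l"
= string_reverse("dpxd") + "y" + "x" + "l"
= string_reverse("pxd") + "d" + "y" + "x" + "l"
= string_reverse("xd") + "p" + "d" + "y" + "x" + "l"
= string_reverse("d") + "x" + "p" + "d" + "y" + "x" + "l"
= "d" + "x" + "p" + "d" + "y" + "x" + "l"
= "dxpdyxl"


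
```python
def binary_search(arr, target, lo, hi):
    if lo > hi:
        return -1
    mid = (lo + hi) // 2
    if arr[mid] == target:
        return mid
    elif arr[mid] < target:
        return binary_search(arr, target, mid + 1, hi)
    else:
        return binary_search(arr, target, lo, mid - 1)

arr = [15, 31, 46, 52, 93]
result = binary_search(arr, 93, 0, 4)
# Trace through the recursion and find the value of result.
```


binary_search(arr, 93, 0, 4)
lo=0, hi=4, mid=2, arr[mid]=46
46 < 93, search right half
lo=3, hi=4, mid=3, arr[mid]=52
52 < 93, search right half
lo=4, hi=4, mid=4, arr[mid]=93
arr[4] == 93, found at index 4
= 4
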